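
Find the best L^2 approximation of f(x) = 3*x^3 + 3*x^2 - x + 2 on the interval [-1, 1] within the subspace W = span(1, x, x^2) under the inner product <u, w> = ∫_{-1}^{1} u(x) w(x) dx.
g(x) = 3*x^2 + 4*x/5 + 2

The best approximation g ∈ W is the orthogonal projection of f onto W. Writing g = a_0 + a_1 x + a_2 x^2, the coefficients solve the normal equations G · a = b where
  G_{ij} = <φ_i, φ_j> and b_i = <f, φ_i>, with φ_0 = 1, φ_1 = x, φ_2 = x^2.
G =
  [2, 0, 2/3]
  [0, 2/3, 0]
  [2/3, 0, 2/5],
b = (6, 8/15, 38/15).
Solving gives a_0 = 2, a_1 = 4/5, a_2 = 3, so
  g(x) = 3*x^2 + 4*x/5 + 2.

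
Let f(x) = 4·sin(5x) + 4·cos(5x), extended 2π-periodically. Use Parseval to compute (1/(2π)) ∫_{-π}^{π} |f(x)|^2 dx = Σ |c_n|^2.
Σ |c_n|^2 = 16

Expand |f|^2 and use orthogonality of {sin(nx), cos(mx)} on [-π, π]:
  ∫_{-π}^{π} sin(nx)^2 dx = π, ∫ cos(mx)^2 dx = π, and cross terms integrate to 0.
So ∫_{-π}^{π} f(x)^2 dx = 4^2 · π + 4^2 · π = (16 + 16)π.
Divide by 2π: (16 + 16)/2 = 16.
By Parseval, this equals Σ |c_n|^2.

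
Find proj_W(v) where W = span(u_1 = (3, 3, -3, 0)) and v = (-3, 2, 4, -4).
proj_W(v) = (-5/3, -5/3, 5/3, 0)

Set up U = [u_1 | ... | u_1] ∈ R^(4×1). The projector onto W = col(U) is P = U (U^T U)^(-1) U^T.
Compute U^T U =
  [27],
and U^T v = (-15).
Solve U^T U · c = U^T v for the coefficients: c = (-5/9). The projection is proj_W(v) = U c.
Check: (v - proj_W(v)) · u_1 = 0  (should be 0).
Result: proj_W(v) = (-5/3, -5/3, 5/3, 0).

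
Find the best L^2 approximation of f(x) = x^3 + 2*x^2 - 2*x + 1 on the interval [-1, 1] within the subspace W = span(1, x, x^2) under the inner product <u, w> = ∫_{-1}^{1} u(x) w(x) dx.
g(x) = 2*x^2 - 7*x/5 + 1

The best approximation g ∈ W is the orthogonal projection of f onto W. Writing g = a_0 + a_1 x + a_2 x^2, the coefficients solve the normal equations G · a = b where
  G_{ij} = <φ_i, φ_j> and b_i = <f, φ_i>, with φ_0 = 1, φ_1 = x, φ_2 = x^2.
G =
  [2, 0, 2/3]
  [0, 2/3, 0]
  [2/3, 0, 2/5],
b = (10/3, -14/15, 22/15).
Solving gives a_0 = 1, a_1 = -7/5, a_2 = 2, so
  g(x) = 2*x^2 - 7*x/5 + 1.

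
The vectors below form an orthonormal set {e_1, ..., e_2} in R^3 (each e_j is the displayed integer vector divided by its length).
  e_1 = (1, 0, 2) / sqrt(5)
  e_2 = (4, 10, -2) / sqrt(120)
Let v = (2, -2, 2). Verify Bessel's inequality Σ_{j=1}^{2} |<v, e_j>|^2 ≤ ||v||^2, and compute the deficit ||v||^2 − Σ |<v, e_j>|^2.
Σ |<v, e_j>|^2 = 28/3; ||v||^2 = 12; deficit = 8/3

Write each e_j = u_j / sqrt(<u_j, u_j>) where u_j is the displayed integer vector. Then <v, e_j> = <v, u_j> / sqrt(<u_j, u_j>), so |<v, e_j>|^2 = <v, u_j>^2 / <u_j, u_j>.
Coefficients: <v, e_1> = 6/sqrt(5), <v, e_2> = -16/sqrt(120).
Square and sum: Σ |<v, e_j>|^2 = 28/3.
Compute ||v||^2 = v·v = 12.
Deficit = 12 − 28/3 = 8/3 ≥ 0, confirming Bessel's inequality. (The deficit equals ||v − Σ <v,e_j> e_j||^2, the squared distance from v to span{e_j}.)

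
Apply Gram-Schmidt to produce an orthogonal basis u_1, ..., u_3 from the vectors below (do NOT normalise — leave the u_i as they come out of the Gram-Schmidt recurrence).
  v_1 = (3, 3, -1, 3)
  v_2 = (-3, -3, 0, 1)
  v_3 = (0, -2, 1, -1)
Orthogonal basis:
  u_1 = (3, 3, -1, 3)
  u_2 = (-39/28, -39/28, -15/28, 73/28)
  u_3 = (315/307, -299/307, 192/307, 48/307)

Apply the Gram-Schmidt recurrence
  u_1 = v_1
  u_i = v_i − Σ_{j<i} ((v_i · u_j) / (u_j · u_j)) · u_j.

Step by step this gives:
  u_1 = (3, 3, -1, 3)
  u_2 = (-39/28, -39/28, -15/28, 73/28)
  u_3 = (315/307, -299/307, 192/307, 48/307)

Orthogonality check:
  u_2 · u_1 = 0 (should be 0)
  u_3 · u_1 = 0 (should be 0)
  u_3 · u_2 = 0 (should be 0)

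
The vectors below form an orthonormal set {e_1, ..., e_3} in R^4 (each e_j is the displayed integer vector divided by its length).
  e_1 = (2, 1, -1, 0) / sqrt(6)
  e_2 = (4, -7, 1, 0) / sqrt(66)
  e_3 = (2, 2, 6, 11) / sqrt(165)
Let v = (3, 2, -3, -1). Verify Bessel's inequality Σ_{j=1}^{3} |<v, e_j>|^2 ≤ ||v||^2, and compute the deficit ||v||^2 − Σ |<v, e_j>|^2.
Σ |<v, e_j>|^2 = 341/15; ||v||^2 = 23; deficit = 4/15

Write each e_j = u_j / sqrt(<u_j, u_j>) where u_j is the displayed integer vector. Then <v, e_j> = <v, u_j> / sqrt(<u_j, u_j>), so |<v, e_j>|^2 = <v, u_j>^2 / <u_j, u_j>.
Coefficients: <v, e_1> = 11/sqrt(6), <v, e_2> = -5/sqrt(66), <v, e_3> = -19/sqrt(165).
Square and sum: Σ |<v, e_j>|^2 = 341/15.
Compute ||v||^2 = v·v = 23.
Deficit = 23 − 341/15 = 4/15 ≥ 0, confirming Bessel's inequality. (The deficit equals ||v − Σ <v,e_j> e_j||^2, the squared distance from v to span{e_j}.)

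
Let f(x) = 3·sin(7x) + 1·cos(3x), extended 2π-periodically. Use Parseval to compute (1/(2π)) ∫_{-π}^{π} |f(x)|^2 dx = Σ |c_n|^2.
Σ |c_n|^2 = 5

Expand |f|^2 and use orthogonality of {sin(nx), cos(mx)} on [-π, π]:
  ∫_{-π}^{π} sin(nx)^2 dx = π, ∫ cos(mx)^2 dx = π, and cross terms integrate to 0.
So ∫_{-π}^{π} f(x)^2 dx = 3^2 · π + 1^2 · π = (9 + 1)π.
Divide by 2π: (9 + 1)/2 = 5.
By Parseval, this equals Σ |c_n|^2.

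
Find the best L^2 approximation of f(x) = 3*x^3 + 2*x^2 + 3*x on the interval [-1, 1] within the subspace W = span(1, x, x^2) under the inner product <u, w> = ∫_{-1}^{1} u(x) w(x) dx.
g(x) = 2*x^2 + 24*x/5

The best approximation g ∈ W is the orthogonal projection of f onto W. Writing g = a_0 + a_1 x + a_2 x^2, the coefficients solve the normal equations G · a = b where
  G_{ij} = <φ_i, φ_j> and b_i = <f, φ_i>, with φ_0 = 1, φ_1 = x, φ_2 = x^2.
G =
  [2, 0, 2/3]
  [0, 2/3, 0]
  [2/3, 0, 2/5],
b = (4/3, 16/5, 4/5).
Solving gives a_0 = 0, a_1 = 24/5, a_2 = 2, so
  g(x) = 2*x^2 + 24*x/5.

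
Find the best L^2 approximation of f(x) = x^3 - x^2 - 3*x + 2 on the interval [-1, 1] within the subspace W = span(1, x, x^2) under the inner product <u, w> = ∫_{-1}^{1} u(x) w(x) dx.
g(x) = -x^2 - 12*x/5 + 2

The best approximation g ∈ W is the orthogonal projection of f onto W. Writing g = a_0 + a_1 x + a_2 x^2, the coefficients solve the normal equations G · a = b where
  G_{ij} = <φ_i, φ_j> and b_i = <f, φ_i>, with φ_0 = 1, φ_1 = x, φ_2 = x^2.
G =
  [2, 0, 2/3]
  [0, 2/3, 0]
  [2/3, 0, 2/5],
b = (10/3, -8/5, 14/15).
Solving gives a_0 = 2, a_1 = -12/5, a_2 = -1, so
  g(x) = -x^2 - 12*x/5 + 2.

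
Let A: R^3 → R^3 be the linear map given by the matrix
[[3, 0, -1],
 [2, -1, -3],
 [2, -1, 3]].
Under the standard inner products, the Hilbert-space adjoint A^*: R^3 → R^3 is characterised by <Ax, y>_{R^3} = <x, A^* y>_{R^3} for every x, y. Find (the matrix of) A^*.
A^* = A^T =
[[3, 2, 2],
 [0, -1, -1],
 [-1, -3, 3]]

For real matrices with standard dot products, the defining identity <Ax, y> = <x, A^* y> gives (Ax)^T y = x^T (A^*) y, i.e. x^T A^T y = x^T (A^*) y. Since this holds for all x, y, we must have A^* = A^T. Therefore
A^* =
[[3, 2, 2],
 [0, -1, -1],
 [-1, -3, 3]].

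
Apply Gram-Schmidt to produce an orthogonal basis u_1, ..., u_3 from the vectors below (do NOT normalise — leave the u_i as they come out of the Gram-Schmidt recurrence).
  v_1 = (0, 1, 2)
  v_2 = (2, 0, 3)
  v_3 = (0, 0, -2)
Orthogonal basis:
  u_1 = (0, 1, 2)
  u_2 = (2, -6/5, 3/5)
  u_3 = (12/29, 16/29, -8/29)

Apply the Gram-Schmidt recurrence
  u_1 = v_1
  u_i = v_i − Σ_{j<i} ((v_i · u_j) / (u_j · u_j)) · u_j.

Step by step this gives:
  u_1 = (0, 1, 2)
  u_2 = (2, -6/5, 3/5)
  u_3 = (12/29, 16/29, -8/29)

Orthogonality check:
  u_2 · u_1 = 0 (should be 0)
  u_3 · u_1 = 0 (should be 0)
  u_3 · u_2 = 0 (should be 0)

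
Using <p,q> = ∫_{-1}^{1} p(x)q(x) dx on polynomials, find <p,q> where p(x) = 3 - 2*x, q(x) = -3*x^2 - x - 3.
<p,q> = -68/3

Expand the product: p(x)·q(x) = 6*x^3 - 7*x^2 + 3*x - 9.
∫_{-1}^{1} of each monomial x^k gives [2/(k+1) if k even, 0 if k odd]. Integrating term-by-term (or equivalently evaluating the antiderivative F(x) = 3*x^4/2 - 7*x^3/3 + 3*x^2/2 - 9*x at the endpoints):
  F(1) − F(−1) = -25/3 − (43/3) = -68/3.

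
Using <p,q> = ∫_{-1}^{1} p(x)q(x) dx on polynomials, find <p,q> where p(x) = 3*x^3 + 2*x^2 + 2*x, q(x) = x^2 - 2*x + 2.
<p,q> = -8/5

Expand the product: p(x)·q(x) = 3*x^5 - 4*x^4 + 4*x^3 + 4*x.
∫_{-1}^{1} of each monomial x^k gives [2/(k+1) if k even, 0 if k odd]. Integrating term-by-term (or equivalently evaluating the antiderivative F(x) = x^6/2 - 4*x^5/5 + x^4 + 2*x^2 at the endpoints):
  F(1) − F(−1) = 27/10 − (43/10) = -8/5.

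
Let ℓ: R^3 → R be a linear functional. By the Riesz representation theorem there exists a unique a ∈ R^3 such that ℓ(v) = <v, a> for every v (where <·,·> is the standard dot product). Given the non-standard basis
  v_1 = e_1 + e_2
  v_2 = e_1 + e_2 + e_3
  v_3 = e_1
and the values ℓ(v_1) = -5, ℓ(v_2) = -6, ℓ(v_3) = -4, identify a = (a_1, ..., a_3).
a = (-4, -1, -1)

Write a = (a_1, ..., a_3) in the standard basis. For each basis vector v_i, ℓ(v_i) = <v_i, a> is a linear equation in the a_j's. Collect the n equations into a matrix system V a = ℓ, where row i of V is v_i (expressed in the standard basis). Since V is invertible (lower-triangular with 1s on the diagonal, up to permutation), solve by back-substitution:
  V =
[[1, 1, 0],
 [1, 1, 1],
 [1, 0, 0]]
  V a = (-5, -6, -4)
Solving gives a = (-4, -1, -1).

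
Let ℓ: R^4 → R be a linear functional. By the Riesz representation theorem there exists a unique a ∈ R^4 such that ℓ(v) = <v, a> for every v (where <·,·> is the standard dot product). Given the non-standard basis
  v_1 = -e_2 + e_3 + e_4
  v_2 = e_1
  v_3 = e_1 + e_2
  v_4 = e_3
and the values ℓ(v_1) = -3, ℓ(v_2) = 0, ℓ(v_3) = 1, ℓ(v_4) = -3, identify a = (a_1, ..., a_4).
a = (0, 1, -3, 1)

Write a = (a_1, ..., a_4) in the standard basis. For each basis vector v_i, ℓ(v_i) = <v_i, a> is a linear equation in the a_j's. Collect the n equations into a matrix system V a = ℓ, where row i of V is v_i (expressed in the standard basis). Since V is invertible (lower-triangular with 1s on the diagonal, up to permutation), solve by back-substitution:
  V =
[[0, -1, 1, 1],
 [1, 0, 0, 0],
 [1, 1, 0, 0],
 [0, 0, 1, 0]]
  V a = (-3, 0, 1, -3)
Solving gives a = (0, 1, -3, 1).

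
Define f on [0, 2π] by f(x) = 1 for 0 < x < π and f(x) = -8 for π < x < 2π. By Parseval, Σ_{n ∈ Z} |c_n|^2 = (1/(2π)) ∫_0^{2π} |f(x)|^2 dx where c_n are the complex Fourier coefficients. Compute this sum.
Σ |c_n|^2 = 65/2

Parseval equates the L^2 energy of f (normalised by 1/(2π)) with the ℓ^2 sum of its Fourier coefficients: (1/(2π)) ∫_0^{2π} |f|^2 = Σ |c_n|^2.
Compute the left side: (1/(2π)) [∫_0^π 1^2 dx + ∫_π^{2π} (-8)^2 dx] = (1/(2π)) · (1π + 64π) = (1 + 64)/2 = 65/2.
So Σ_{n ∈ Z} |c_n|^2 = 65/2.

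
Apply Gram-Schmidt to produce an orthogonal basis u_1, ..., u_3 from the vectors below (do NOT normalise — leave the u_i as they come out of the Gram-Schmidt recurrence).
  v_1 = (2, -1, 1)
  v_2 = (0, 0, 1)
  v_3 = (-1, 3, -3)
Orthogonal basis:
  u_1 = (2, -1, 1)
  u_2 = (-1/3, 1/6, 5/6)
  u_3 = (1, 2, 0)

Apply the Gram-Schmidt recurrence
  u_1 = v_1
  u_i = v_i − Σ_{j<i} ((v_i · u_j) / (u_j · u_j)) · u_j.

Step by step this gives:
  u_1 = (2, -1, 1)
  u_2 = (-1/3, 1/6, 5/6)
  u_3 = (1, 2, 0)

Orthogonality check:
  u_2 · u_1 = 0 (should be 0)
  u_3 · u_1 = 0 (should be 0)
  u_3 · u_2 = 0 (should be 0)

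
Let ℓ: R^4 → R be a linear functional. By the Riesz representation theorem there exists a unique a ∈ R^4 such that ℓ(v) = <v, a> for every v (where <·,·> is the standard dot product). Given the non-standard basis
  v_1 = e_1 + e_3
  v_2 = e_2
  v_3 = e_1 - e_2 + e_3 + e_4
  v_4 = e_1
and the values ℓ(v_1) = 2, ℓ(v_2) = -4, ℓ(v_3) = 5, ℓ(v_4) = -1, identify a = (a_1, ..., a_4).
a = (-1, -4, 3, -1)

Write a = (a_1, ..., a_4) in the standard basis. For each basis vector v_i, ℓ(v_i) = <v_i, a> is a linear equation in the a_j's. Collect the n equations into a matrix system V a = ℓ, where row i of V is v_i (expressed in the standard basis). Since V is invertible (lower-triangular with 1s on the diagonal, up to permutation), solve by back-substitution:
  V =
[[1, 0, 1, 0],
 [0, 1, 0, 0],
 [1, -1, 1, 1],
 [1, 0, 0, 0]]
  V a = (2, -4, 5, -1)
Solving gives a = (-1, -4, 3, -1).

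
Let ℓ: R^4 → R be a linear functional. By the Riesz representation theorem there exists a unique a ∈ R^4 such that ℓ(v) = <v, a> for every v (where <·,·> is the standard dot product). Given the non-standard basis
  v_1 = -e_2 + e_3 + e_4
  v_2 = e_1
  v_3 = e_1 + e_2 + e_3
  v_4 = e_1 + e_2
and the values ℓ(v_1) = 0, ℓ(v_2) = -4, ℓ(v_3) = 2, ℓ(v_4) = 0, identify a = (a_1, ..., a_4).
a = (-4, 4, 2, 2)

Write a = (a_1, ..., a_4) in the standard basis. For each basis vector v_i, ℓ(v_i) = <v_i, a> is a linear equation in the a_j's. Collect the n equations into a matrix system V a = ℓ, where row i of V is v_i (expressed in the standard basis). Since V is invertible (lower-triangular with 1s on the diagonal, up to permutation), solve by back-substitution:
  V =
[[0, -1, 1, 1],
 [1, 0, 0, 0],
 [1, 1, 1, 0],
 [1, 1, 0, 0]]
  V a = (0, -4, 2, 0)
Solving gives a = (-4, 4, 2, 2).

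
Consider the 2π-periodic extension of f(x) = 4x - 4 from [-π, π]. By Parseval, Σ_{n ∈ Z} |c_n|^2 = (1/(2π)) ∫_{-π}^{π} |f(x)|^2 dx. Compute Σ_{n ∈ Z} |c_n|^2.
Σ |c_n|^2 = 16π^2/3 + 16

Expand and integrate term by term over [-π, π]:
  ∫ (4x)^2 dx = 16·(2π^3/3); ∫ 2·4·(-4)·x dx = 0 (odd integrand); ∫ (-4)^2 dx = 16·2π.
So (1/(2π)) ∫_{-π}^{π} (4x - 4)^2 dx = 16π^2/3 + 16 = 16π^2/3 + 16.
Parseval ⇒ Σ |c_n|^2 = 16π^2/3 + 16.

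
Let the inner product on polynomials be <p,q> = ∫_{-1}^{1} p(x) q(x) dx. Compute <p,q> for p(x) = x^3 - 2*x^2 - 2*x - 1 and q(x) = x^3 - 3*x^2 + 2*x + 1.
<p,q> = -46/35

Expand the product: p(x)·q(x) = x^6 - 5*x^5 + 6*x^4 + 2*x^3 - 3*x^2 - 4*x - 1.
∫_{-1}^{1} of each monomial x^k gives [2/(k+1) if k even, 0 if k odd]. Integrating term-by-term (or equivalently evaluating the antiderivative F(x) = x^7/7 - 5*x^6/6 + 6*x^5/5 + x^4/2 - x^3 - 2*x^2 - x at the endpoints):
  F(1) − F(−1) = -314/105 − (-176/105) = -46/35.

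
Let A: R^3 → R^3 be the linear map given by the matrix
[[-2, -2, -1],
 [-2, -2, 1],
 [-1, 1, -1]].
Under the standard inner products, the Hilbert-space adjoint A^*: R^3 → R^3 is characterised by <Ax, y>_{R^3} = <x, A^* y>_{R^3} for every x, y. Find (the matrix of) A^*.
A^* = A^T =
[[-2, -2, -1],
 [-2, -2, 1],
 [-1, 1, -1]]

For real matrices with standard dot products, the defining identity <Ax, y> = <x, A^* y> gives (Ax)^T y = x^T (A^*) y, i.e. x^T A^T y = x^T (A^*) y. Since this holds for all x, y, we must have A^* = A^T. Therefore
A^* =
[[-2, -2, -1],
 [-2, -2, 1],
 [-1, 1, -1]].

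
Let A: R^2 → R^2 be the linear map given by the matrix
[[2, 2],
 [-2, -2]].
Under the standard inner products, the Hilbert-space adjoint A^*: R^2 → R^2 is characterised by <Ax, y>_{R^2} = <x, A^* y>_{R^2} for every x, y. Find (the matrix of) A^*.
A^* = A^T =
[[2, -2],
 [2, -2]]

For real matrices with standard dot products, the defining identity <Ax, y> = <x, A^* y> gives (Ax)^T y = x^T (A^*) y, i.e. x^T A^T y = x^T (A^*) y. Since this holds for all x, y, we must have A^* = A^T. Therefore
A^* =
[[2, -2],
 [2, -2]].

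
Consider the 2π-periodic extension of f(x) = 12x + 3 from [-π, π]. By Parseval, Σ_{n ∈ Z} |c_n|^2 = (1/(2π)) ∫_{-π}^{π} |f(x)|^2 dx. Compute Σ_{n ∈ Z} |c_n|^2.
Σ |c_n|^2 = 48π^2 + 9

Expand and integrate term by term over [-π, π]:
  ∫ (12x)^2 dx = 144·(2π^3/3); ∫ 2·12·(3)·x dx = 0 (odd integrand); ∫ 3^2 dx = 9·2π.
So (1/(2π)) ∫_{-π}^{π} (12x + 3)^2 dx = 144π^2/3 + 9 = 48π^2 + 9.
Parseval ⇒ Σ |c_n|^2 = 48π^2 + 9.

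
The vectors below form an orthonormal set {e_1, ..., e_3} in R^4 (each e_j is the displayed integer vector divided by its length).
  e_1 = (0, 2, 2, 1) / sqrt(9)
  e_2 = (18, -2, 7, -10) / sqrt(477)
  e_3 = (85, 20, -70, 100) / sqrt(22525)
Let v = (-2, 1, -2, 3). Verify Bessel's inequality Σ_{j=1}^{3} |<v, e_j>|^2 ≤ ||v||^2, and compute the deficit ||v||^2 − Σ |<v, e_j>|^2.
Σ |<v, e_j>|^2 = 305/17; ||v||^2 = 18; deficit = 1/17

Write each e_j = u_j / sqrt(<u_j, u_j>) where u_j is the displayed integer vector. Then <v, e_j> = <v, u_j> / sqrt(<u_j, u_j>), so |<v, e_j>|^2 = <v, u_j>^2 / <u_j, u_j>.
Coefficients: <v, e_1> = 1/sqrt(9), <v, e_2> = -82/sqrt(477), <v, e_3> = 290/sqrt(22525).
Square and sum: Σ |<v, e_j>|^2 = 305/17.
Compute ||v||^2 = v·v = 18.
Deficit = 18 − 305/17 = 1/17 ≥ 0, confirming Bessel's inequality. (The deficit equals ||v − Σ <v,e_j> e_j||^2, the squared distance from v to span{e_j}.)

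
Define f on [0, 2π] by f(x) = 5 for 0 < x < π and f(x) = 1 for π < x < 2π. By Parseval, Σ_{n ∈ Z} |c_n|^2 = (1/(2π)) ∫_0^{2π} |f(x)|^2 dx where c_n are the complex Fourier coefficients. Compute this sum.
Σ |c_n|^2 = 13

Parseval equates the L^2 energy of f (normalised by 1/(2π)) with the ℓ^2 sum of its Fourier coefficients: (1/(2π)) ∫_0^{2π} |f|^2 = Σ |c_n|^2.
Compute the left side: (1/(2π)) [∫_0^π 5^2 dx + ∫_π^{2π} 1^2 dx] = (1/(2π)) · (25π + 1π) = (25 + 1)/2 = 13.
So Σ_{n ∈ Z} |c_n|^2 = 13.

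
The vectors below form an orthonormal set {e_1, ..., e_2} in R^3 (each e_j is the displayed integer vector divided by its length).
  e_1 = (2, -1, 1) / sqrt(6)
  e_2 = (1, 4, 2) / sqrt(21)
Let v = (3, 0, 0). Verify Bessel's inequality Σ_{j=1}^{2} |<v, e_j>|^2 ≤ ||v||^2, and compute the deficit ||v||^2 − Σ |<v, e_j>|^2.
Σ |<v, e_j>|^2 = 45/7; ||v||^2 = 9; deficit = 18/7

Write each e_j = u_j / sqrt(<u_j, u_j>) where u_j is the displayed integer vector. Then <v, e_j> = <v, u_j> / sqrt(<u_j, u_j>), so |<v, e_j>|^2 = <v, u_j>^2 / <u_j, u_j>.
Coefficients: <v, e_1> = 6/sqrt(6), <v, e_2> = 3/sqrt(21).
Square and sum: Σ |<v, e_j>|^2 = 45/7.
Compute ||v||^2 = v·v = 9.
Deficit = 9 − 45/7 = 18/7 ≥ 0, confirming Bessel's inequality. (The deficit equals ||v − Σ <v,e_j> e_j||^2, the squared distance from v to span{e_j}.)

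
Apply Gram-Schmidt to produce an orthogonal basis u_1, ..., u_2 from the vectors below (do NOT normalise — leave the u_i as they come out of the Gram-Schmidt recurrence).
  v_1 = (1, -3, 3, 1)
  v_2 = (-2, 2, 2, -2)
Orthogonal basis:
  u_1 = (1, -3, 3, 1)
  u_2 = (-9/5, 7/5, 13/5, -9/5)

Apply the Gram-Schmidt recurrence
  u_1 = v_1
  u_i = v_i − Σ_{j<i} ((v_i · u_j) / (u_j · u_j)) · u_j.

Step by step this gives:
  u_1 = (1, -3, 3, 1)
  u_2 = (-9/5, 7/5, 13/5, -9/5)

Orthogonality check:
  u_2 · u_1 = 0 (should be 0)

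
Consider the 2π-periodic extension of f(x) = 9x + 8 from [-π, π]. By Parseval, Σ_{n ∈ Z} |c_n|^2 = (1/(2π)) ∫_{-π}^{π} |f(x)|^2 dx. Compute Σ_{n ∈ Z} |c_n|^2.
Σ |c_n|^2 = 27π^2 + 64

Expand and integrate term by term over [-π, π]:
  ∫ (9x)^2 dx = 81·(2π^3/3); ∫ 2·9·(8)·x dx = 0 (odd integrand); ∫ 8^2 dx = 64·2π.
So (1/(2π)) ∫_{-π}^{π} (9x + 8)^2 dx = 81π^2/3 + 64 = 27π^2 + 64.
Parseval ⇒ Σ |c_n|^2 = 27π^2 + 64.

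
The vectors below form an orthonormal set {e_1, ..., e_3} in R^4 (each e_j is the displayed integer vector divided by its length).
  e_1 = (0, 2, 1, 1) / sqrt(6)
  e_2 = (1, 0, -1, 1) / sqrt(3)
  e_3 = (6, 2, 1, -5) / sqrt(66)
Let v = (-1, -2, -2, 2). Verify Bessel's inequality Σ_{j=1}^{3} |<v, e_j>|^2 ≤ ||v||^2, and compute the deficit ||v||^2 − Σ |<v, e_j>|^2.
Σ |<v, e_j>|^2 = 13; ||v||^2 = 13; deficit = 0

Write each e_j = u_j / sqrt(<u_j, u_j>) where u_j is the displayed integer vector. Then <v, e_j> = <v, u_j> / sqrt(<u_j, u_j>), so |<v, e_j>|^2 = <v, u_j>^2 / <u_j, u_j>.
Coefficients: <v, e_1> = -4/sqrt(6), <v, e_2> = 3/sqrt(3), <v, e_3> = -22/sqrt(66).
Square and sum: Σ |<v, e_j>|^2 = 13.
Compute ||v||^2 = v·v = 13.
Deficit = 13 − 13 = 0 ≥ 0, confirming Bessel's inequality. (The deficit equals ||v − Σ <v,e_j> e_j||^2, the squared distance from v to span{e_j}.)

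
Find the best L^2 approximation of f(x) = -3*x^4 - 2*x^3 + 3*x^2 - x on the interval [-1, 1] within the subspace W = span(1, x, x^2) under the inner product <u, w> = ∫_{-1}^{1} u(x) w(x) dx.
g(x) = 3*x^2/7 - 11*x/5 + 9/35

The best approximation g ∈ W is the orthogonal projection of f onto W. Writing g = a_0 + a_1 x + a_2 x^2, the coefficients solve the normal equations G · a = b where
  G_{ij} = <φ_i, φ_j> and b_i = <f, φ_i>, with φ_0 = 1, φ_1 = x, φ_2 = x^2.
G =
  [2, 0, 2/3]
  [0, 2/3, 0]
  [2/3, 0, 2/5],
b = (4/5, -22/15, 12/35).
Solving gives a_0 = 9/35, a_1 = -11/5, a_2 = 3/7, so
  g(x) = 3*x^2/7 - 11*x/5 + 9/35.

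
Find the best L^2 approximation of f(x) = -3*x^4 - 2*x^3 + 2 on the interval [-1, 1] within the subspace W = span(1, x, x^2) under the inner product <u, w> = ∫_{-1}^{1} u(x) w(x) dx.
g(x) = -18*x^2/7 - 6*x/5 + 79/35

The best approximation g ∈ W is the orthogonal projection of f onto W. Writing g = a_0 + a_1 x + a_2 x^2, the coefficients solve the normal equations G · a = b where
  G_{ij} = <φ_i, φ_j> and b_i = <f, φ_i>, with φ_0 = 1, φ_1 = x, φ_2 = x^2.
G =
  [2, 0, 2/3]
  [0, 2/3, 0]
  [2/3, 0, 2/5],
b = (14/5, -4/5, 10/21).
Solving gives a_0 = 79/35, a_1 = -6/5, a_2 = -18/7, so
  g(x) = -18*x^2/7 - 6*x/5 + 79/35.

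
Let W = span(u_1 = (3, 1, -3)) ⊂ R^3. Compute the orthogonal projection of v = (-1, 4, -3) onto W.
proj_W(v) = (30/19, 10/19, -30/19)

Set up U = [u_1 | ... | u_1] ∈ R^(3×1). The projector onto W = col(U) is P = U (U^T U)^(-1) U^T.
Compute U^T U =
  [19],
and U^T v = (10).
Solve U^T U · c = U^T v for the coefficients: c = (10/19). The projection is proj_W(v) = U c.
Check: (v - proj_W(v)) · u_1 = 0  (should be 0).
Result: proj_W(v) = (30/19, 10/19, -30/19).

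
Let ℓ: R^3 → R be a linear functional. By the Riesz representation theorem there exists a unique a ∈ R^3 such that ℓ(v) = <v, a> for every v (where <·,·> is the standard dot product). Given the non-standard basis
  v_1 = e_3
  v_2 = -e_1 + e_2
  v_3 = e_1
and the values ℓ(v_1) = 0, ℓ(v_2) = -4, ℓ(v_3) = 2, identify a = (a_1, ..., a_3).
a = (2, -2, 0)

Write a = (a_1, ..., a_3) in the standard basis. For each basis vector v_i, ℓ(v_i) = <v_i, a> is a linear equation in the a_j's. Collect the n equations into a matrix system V a = ℓ, where row i of V is v_i (expressed in the standard basis). Since V is invertible (lower-triangular with 1s on the diagonal, up to permutation), solve by back-substitution:
  V =
[[0, 0, 1],
 [-1, 1, 0],
 [1, 0, 0]]
  V a = (0, -4, 2)
Solving gives a = (2, -2, 0).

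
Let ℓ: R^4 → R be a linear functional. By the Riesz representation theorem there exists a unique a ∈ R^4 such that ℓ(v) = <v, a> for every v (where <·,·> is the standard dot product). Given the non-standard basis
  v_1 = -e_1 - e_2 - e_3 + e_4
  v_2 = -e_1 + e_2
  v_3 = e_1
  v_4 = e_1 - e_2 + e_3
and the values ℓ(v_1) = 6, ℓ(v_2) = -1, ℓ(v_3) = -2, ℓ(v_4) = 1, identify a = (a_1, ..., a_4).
a = (-2, -3, 0, 1)

Write a = (a_1, ..., a_4) in the standard basis. For each basis vector v_i, ℓ(v_i) = <v_i, a> is a linear equation in the a_j's. Collect the n equations into a matrix system V a = ℓ, where row i of V is v_i (expressed in the standard basis). Since V is invertible (lower-triangular with 1s on the diagonal, up to permutation), solve by back-substitution:
  V =
[[-1, -1, -1, 1],
 [-1, 1, 0, 0],
 [1, 0, 0, 0],
 [1, -1, 1, 0]]
  V a = (6, -1, -2, 1)
Solving gives a = (-2, -3, 0, 1).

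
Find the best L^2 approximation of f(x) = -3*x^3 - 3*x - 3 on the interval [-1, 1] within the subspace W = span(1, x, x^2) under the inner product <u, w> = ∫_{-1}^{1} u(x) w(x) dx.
g(x) = -24*x/5 - 3

The best approximation g ∈ W is the orthogonal projection of f onto W. Writing g = a_0 + a_1 x + a_2 x^2, the coefficients solve the normal equations G · a = b where
  G_{ij} = <φ_i, φ_j> and b_i = <f, φ_i>, with φ_0 = 1, φ_1 = x, φ_2 = x^2.
G =
  [2, 0, 2/3]
  [0, 2/3, 0]
  [2/3, 0, 2/5],
b = (-6, -16/5, -2).
Solving gives a_0 = -3, a_1 = -24/5, a_2 = 0, so
  g(x) = -24*x/5 - 3.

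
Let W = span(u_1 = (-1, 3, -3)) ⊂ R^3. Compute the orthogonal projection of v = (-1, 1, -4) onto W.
proj_W(v) = (-16/19, 48/19, -48/19)

Set up U = [u_1 | ... | u_1] ∈ R^(3×1). The projector onto W = col(U) is P = U (U^T U)^(-1) U^T.
Compute U^T U =
  [19],
and U^T v = (16).
Solve U^T U · c = U^T v for the coefficients: c = (16/19). The projection is proj_W(v) = U c.
Check: (v - proj_W(v)) · u_1 = 0  (should be 0).
Result: proj_W(v) = (-16/19, 48/19, -48/19).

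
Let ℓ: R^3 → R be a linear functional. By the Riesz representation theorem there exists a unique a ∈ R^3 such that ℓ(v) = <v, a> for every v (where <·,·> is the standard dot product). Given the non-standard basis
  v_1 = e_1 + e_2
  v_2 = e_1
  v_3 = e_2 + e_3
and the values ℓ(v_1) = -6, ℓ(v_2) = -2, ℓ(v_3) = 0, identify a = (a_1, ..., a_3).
a = (-2, -4, 4)

Write a = (a_1, ..., a_3) in the standard basis. For each basis vector v_i, ℓ(v_i) = <v_i, a> is a linear equation in the a_j's. Collect the n equations into a matrix system V a = ℓ, where row i of V is v_i (expressed in the standard basis). Since V is invertible (lower-triangular with 1s on the diagonal, up to permutation), solve by back-substitution:
  V =
[[1, 1, 0],
 [1, 0, 0],
 [0, 1, 1]]
  V a = (-6, -2, 0)
Solving gives a = (-2, -4, 4).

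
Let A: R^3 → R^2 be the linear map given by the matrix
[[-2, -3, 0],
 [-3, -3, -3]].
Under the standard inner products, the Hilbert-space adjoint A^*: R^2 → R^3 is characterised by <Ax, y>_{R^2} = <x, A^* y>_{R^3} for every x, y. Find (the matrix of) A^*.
A^* = A^T =
[[-2, -3],
 [-3, -3],
 [0, -3]]

For real matrices with standard dot products, the defining identity <Ax, y> = <x, A^* y> gives (Ax)^T y = x^T (A^*) y, i.e. x^T A^T y = x^T (A^*) y. Since this holds for all x, y, we must have A^* = A^T. Therefore
A^* =
[[-2, -3],
 [-3, -3],
 [0, -3]].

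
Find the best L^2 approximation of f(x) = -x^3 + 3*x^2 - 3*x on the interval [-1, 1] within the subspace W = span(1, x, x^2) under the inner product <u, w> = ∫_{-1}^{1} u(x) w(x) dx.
g(x) = 3*x^2 - 18*x/5

The best approximation g ∈ W is the orthogonal projection of f onto W. Writing g = a_0 + a_1 x + a_2 x^2, the coefficients solve the normal equations G · a = b where
  G_{ij} = <φ_i, φ_j> and b_i = <f, φ_i>, with φ_0 = 1, φ_1 = x, φ_2 = x^2.
G =
  [2, 0, 2/3]
  [0, 2/3, 0]
  [2/3, 0, 2/5],
b = (2, -12/5, 6/5).
Solving gives a_0 = 0, a_1 = -18/5, a_2 = 3, so
  g(x) = 3*x^2 - 18*x/5.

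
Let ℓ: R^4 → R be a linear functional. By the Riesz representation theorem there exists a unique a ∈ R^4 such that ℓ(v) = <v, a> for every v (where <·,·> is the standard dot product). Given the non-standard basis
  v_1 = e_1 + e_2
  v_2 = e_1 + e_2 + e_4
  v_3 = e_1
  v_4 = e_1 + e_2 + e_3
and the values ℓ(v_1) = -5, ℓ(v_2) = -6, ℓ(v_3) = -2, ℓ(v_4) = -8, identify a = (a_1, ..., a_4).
a = (-2, -3, -3, -1)

Write a = (a_1, ..., a_4) in the standard basis. For each basis vector v_i, ℓ(v_i) = <v_i, a> is a linear equation in the a_j's. Collect the n equations into a matrix system V a = ℓ, where row i of V is v_i (expressed in the standard basis). Since V is invertible (lower-triangular with 1s on the diagonal, up to permutation), solve by back-substitution:
  V =
[[1, 1, 0, 0],
 [1, 1, 0, 1],
 [1, 0, 0, 0],
 [1, 1, 1, 0]]
  V a = (-5, -6, -2, -8)
Solving gives a = (-2, -3, -3, -1).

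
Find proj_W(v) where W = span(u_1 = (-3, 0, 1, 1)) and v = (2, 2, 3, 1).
proj_W(v) = (6/11, 0, -2/11, -2/11)

Set up U = [u_1 | ... | u_1] ∈ R^(4×1). The projector onto W = col(U) is P = U (U^T U)^(-1) U^T.
Compute U^T U =
  [11],
and U^T v = (-2).
Solve U^T U · c = U^T v for the coefficients: c = (-2/11). The projection is proj_W(v) = U c.
Check: (v - proj_W(v)) · u_1 = 0  (should be 0).
Result: proj_W(v) = (6/11, 0, -2/11, -2/11).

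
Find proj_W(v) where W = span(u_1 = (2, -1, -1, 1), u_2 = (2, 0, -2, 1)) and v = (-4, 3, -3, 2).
proj_W(v) = (-12/7, 27/7, -15/7, -6/7)

Set up U = [u_1 | ... | u_2] ∈ R^(4×2). The projector onto W = col(U) is P = U (U^T U)^(-1) U^T.
Compute U^T U =
  [7, 7]
  [7, 9],
and U^T v = (-6, 0).
Solve U^T U · c = U^T v for the coefficients: c = (-27/7, 3). The projection is proj_W(v) = U c.
Check: (v - proj_W(v)) · u_1 = 0  (should be 0).
Check: (v - proj_W(v)) · u_2 = 0  (should be 0).
Result: proj_W(v) = (-12/7, 27/7, -15/7, -6/7).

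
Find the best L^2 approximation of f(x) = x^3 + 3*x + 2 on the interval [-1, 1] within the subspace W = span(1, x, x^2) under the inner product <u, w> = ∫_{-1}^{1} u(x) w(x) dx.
g(x) = 18*x/5 + 2

The best approximation g ∈ W is the orthogonal projection of f onto W. Writing g = a_0 + a_1 x + a_2 x^2, the coefficients solve the normal equations G · a = b where
  G_{ij} = <φ_i, φ_j> and b_i = <f, φ_i>, with φ_0 = 1, φ_1 = x, φ_2 = x^2.
G =
  [2, 0, 2/3]
  [0, 2/3, 0]
  [2/3, 0, 2/5],
b = (4, 12/5, 4/3).
Solving gives a_0 = 2, a_1 = 18/5, a_2 = 0, so
  g(x) = 18*x/5 + 2.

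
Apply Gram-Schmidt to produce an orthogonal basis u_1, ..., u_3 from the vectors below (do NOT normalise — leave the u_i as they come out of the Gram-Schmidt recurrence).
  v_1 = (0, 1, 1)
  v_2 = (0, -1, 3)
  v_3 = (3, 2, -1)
Orthogonal basis:
  u_1 = (0, 1, 1)
  u_2 = (0, -2, 2)
  u_3 = (3, 0, 0)

Apply the Gram-Schmidt recurrence
  u_1 = v_1
  u_i = v_i − Σ_{j<i} ((v_i · u_j) / (u_j · u_j)) · u_j.

Step by step this gives:
  u_1 = (0, 1, 1)
  u_2 = (0, -2, 2)
  u_3 = (3, 0, 0)

Orthogonality check:
  u_2 · u_1 = 0 (should be 0)
  u_3 · u_1 = 0 (should be 0)
  u_3 · u_2 = 0 (should be 0)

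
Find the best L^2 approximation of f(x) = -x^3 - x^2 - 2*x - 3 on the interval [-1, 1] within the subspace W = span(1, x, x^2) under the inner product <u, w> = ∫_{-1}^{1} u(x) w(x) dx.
g(x) = -x^2 - 13*x/5 - 3

The best approximation g ∈ W is the orthogonal projection of f onto W. Writing g = a_0 + a_1 x + a_2 x^2, the coefficients solve the normal equations G · a = b where
  G_{ij} = <φ_i, φ_j> and b_i = <f, φ_i>, with φ_0 = 1, φ_1 = x, φ_2 = x^2.
G =
  [2, 0, 2/3]
  [0, 2/3, 0]
  [2/3, 0, 2/5],
b = (-20/3, -26/15, -12/5).
Solving gives a_0 = -3, a_1 = -13/5, a_2 = -1, so
  g(x) = -x^2 - 13*x/5 - 3.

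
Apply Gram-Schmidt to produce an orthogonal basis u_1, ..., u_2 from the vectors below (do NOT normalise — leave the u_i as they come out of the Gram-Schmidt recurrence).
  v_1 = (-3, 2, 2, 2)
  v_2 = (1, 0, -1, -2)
Orthogonal basis:
  u_1 = (-3, 2, 2, 2)
  u_2 = (-2/7, 6/7, -1/7, -8/7)

Apply the Gram-Schmidt recurrence
  u_1 = v_1
  u_i = v_i − Σ_{j<i} ((v_i · u_j) / (u_j · u_j)) · u_j.

Step by step this gives:
  u_1 = (-3, 2, 2, 2)
  u_2 = (-2/7, 6/7, -1/7, -8/7)

Orthogonality check:
  u_2 · u_1 = 0 (should be 0)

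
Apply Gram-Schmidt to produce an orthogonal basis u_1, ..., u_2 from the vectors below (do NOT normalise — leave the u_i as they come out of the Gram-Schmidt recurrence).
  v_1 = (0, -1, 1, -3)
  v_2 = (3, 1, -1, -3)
Orthogonal basis:
  u_1 = (0, -1, 1, -3)
  u_2 = (3, 18/11, -18/11, -12/11)

Apply the Gram-Schmidt recurrence
  u_1 = v_1
  u_i = v_i − Σ_{j<i} ((v_i · u_j) / (u_j · u_j)) · u_j.

Step by step this gives:
  u_1 = (0, -1, 1, -3)
  u_2 = (3, 18/11, -18/11, -12/11)

Orthogonality check:
  u_2 · u_1 = 0 (should be 0)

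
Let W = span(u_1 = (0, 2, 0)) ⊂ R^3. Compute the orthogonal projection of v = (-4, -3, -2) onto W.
proj_W(v) = (0, -3, 0)

Set up U = [u_1 | ... | u_1] ∈ R^(3×1). The projector onto W = col(U) is P = U (U^T U)^(-1) U^T.
Compute U^T U =
  [4],
and U^T v = (-6).
Solve U^T U · c = U^T v for the coefficients: c = (-3/2). The projection is proj_W(v) = U c.
Check: (v - proj_W(v)) · u_1 = 0  (should be 0).
Result: proj_W(v) = (0, -3, 0).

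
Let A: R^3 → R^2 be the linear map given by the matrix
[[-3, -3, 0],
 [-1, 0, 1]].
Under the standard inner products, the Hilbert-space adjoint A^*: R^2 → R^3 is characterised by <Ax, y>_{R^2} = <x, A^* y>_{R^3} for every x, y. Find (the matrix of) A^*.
A^* = A^T =
[[-3, -1],
 [-3, 0],
 [0, 1]]

For real matrices with standard dot products, the defining identity <Ax, y> = <x, A^* y> gives (Ax)^T y = x^T (A^*) y, i.e. x^T A^T y = x^T (A^*) y. Since this holds for all x, y, we must have A^* = A^T. Therefore
A^* =
[[-3, -1],
 [-3, 0],
 [0, 1]].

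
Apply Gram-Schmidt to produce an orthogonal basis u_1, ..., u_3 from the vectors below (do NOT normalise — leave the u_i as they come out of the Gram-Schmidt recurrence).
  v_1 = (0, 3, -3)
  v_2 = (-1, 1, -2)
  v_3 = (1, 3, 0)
Orthogonal basis:
  u_1 = (0, 3, -3)
  u_2 = (-1, -1/2, -1/2)
  u_3 = (-2/3, 2/3, 2/3)

Apply the Gram-Schmidt recurrence
  u_1 = v_1
  u_i = v_i − Σ_{j<i} ((v_i · u_j) / (u_j · u_j)) · u_j.

Step by step this gives:
  u_1 = (0, 3, -3)
  u_2 = (-1, -1/2, -1/2)
  u_3 = (-2/3, 2/3, 2/3)

Orthogonality check:
  u_2 · u_1 = 0 (should be 0)
  u_3 · u_1 = 0 (should be 0)
  u_3 · u_2 = 0 (should be 0)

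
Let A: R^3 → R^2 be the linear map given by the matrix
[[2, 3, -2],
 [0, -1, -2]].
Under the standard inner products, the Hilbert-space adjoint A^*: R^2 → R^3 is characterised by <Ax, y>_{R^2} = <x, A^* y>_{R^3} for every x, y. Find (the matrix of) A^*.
A^* = A^T =
[[2, 0],
 [3, -1],
 [-2, -2]]

For real matrices with standard dot products, the defining identity <Ax, y> = <x, A^* y> gives (Ax)^T y = x^T (A^*) y, i.e. x^T A^T y = x^T (A^*) y. Since this holds for all x, y, we must have A^* = A^T. Therefore
A^* =
[[2, 0],
 [3, -1],
 [-2, -2]].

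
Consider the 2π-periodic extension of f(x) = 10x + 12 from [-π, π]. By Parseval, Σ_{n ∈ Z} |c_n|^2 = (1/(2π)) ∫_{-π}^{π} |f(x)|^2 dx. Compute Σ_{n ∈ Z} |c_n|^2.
Σ |c_n|^2 = 100π^2/3 + 144

Expand and integrate term by term over [-π, π]:
  ∫ (10x)^2 dx = 100·(2π^3/3); ∫ 2·10·(12)·x dx = 0 (odd integrand); ∫ 12^2 dx = 144·2π.
So (1/(2π)) ∫_{-π}^{π} (10x + 12)^2 dx = 100π^2/3 + 144 = 100π^2/3 + 144.
Parseval ⇒ Σ |c_n|^2 = 100π^2/3 + 144.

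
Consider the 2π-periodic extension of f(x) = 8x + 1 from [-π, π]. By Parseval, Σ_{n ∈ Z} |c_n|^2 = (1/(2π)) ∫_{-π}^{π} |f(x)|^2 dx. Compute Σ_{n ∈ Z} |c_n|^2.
Σ |c_n|^2 = 64π^2/3 + 1

Expand and integrate term by term over [-π, π]:
  ∫ (8x)^2 dx = 64·(2π^3/3); ∫ 2·8·(1)·x dx = 0 (odd integrand); ∫ 1^2 dx = 1·2π.
So (1/(2π)) ∫_{-π}^{π} (8x + 1)^2 dx = 64π^2/3 + 1 = 64π^2/3 + 1.
Parseval ⇒ Σ |c_n|^2 = 64π^2/3 + 1.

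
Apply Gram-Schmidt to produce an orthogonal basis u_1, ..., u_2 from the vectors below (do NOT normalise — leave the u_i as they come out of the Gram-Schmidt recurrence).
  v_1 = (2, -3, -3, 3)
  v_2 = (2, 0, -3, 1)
Orthogonal basis:
  u_1 = (2, -3, -3, 3)
  u_2 = (30/31, 48/31, -45/31, -17/31)

Apply the Gram-Schmidt recurrence
  u_1 = v_1
  u_i = v_i − Σ_{j<i} ((v_i · u_j) / (u_j · u_j)) · u_j.

Step by step this gives:
  u_1 = (2, -3, -3, 3)
  u_2 = (30/31, 48/31, -45/31, -17/31)

Orthogonality check:
  u_2 · u_1 = 0 (should be 0)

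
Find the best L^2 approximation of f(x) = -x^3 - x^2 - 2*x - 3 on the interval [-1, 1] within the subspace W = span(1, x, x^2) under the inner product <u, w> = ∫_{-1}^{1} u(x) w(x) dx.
g(x) = -x^2 - 13*x/5 - 3

The best approximation g ∈ W is the orthogonal projection of f onto W. Writing g = a_0 + a_1 x + a_2 x^2, the coefficients solve the normal equations G · a = b where
  G_{ij} = <φ_i, φ_j> and b_i = <f, φ_i>, with φ_0 = 1, φ_1 = x, φ_2 = x^2.
G =
  [2, 0, 2/3]
  [0, 2/3, 0]
  [2/3, 0, 2/5],
b = (-20/3, -26/15, -12/5).
Solving gives a_0 = -3, a_1 = -13/5, a_2 = -1, so
  g(x) = -x^2 - 13*x/5 - 3.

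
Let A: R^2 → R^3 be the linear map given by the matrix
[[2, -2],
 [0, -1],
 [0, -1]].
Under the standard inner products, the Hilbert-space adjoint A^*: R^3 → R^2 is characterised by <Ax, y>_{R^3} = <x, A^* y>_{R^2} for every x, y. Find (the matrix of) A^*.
A^* = A^T =
[[2, 0, 0],
 [-2, -1, -1]]

For real matrices with standard dot products, the defining identity <Ax, y> = <x, A^* y> gives (Ax)^T y = x^T (A^*) y, i.e. x^T A^T y = x^T (A^*) y. Since this holds for all x, y, we must have A^* = A^T. Therefore
A^* =
[[2, 0, 0],
 [-2, -1, -1]].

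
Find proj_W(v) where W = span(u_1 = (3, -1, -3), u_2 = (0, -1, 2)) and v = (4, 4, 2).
proj_W(v) = (3/7, -2/7, -1/7)

Set up U = [u_1 | ... | u_2] ∈ R^(3×2). The projector onto W = col(U) is P = U (U^T U)^(-1) U^T.
Compute U^T U =
  [19, -5]
  [-5, 5],
and U^T v = (2, 0).
Solve U^T U · c = U^T v for the coefficients: c = (1/7, 1/7). The projection is proj_W(v) = U c.
Check: (v - proj_W(v)) · u_1 = 0  (should be 0).
Check: (v - proj_W(v)) · u_2 = 0  (should be 0).
Result: proj_W(v) = (3/7, -2/7, -1/7).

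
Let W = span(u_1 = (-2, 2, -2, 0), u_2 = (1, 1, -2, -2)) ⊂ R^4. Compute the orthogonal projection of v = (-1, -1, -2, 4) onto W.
proj_W(v) = (-27/13, 5/13, 6/13, 22/13)

Set up U = [u_1 | ... | u_2] ∈ R^(4×2). The projector onto W = col(U) is P = U (U^T U)^(-1) U^T.
Compute U^T U =
  [12, 4]
  [4, 10],
and U^T v = (4, -6).
Solve U^T U · c = U^T v for the coefficients: c = (8/13, -11/13). The projection is proj_W(v) = U c.
Check: (v - proj_W(v)) · u_1 = 0  (should be 0).
Check: (v - proj_W(v)) · u_2 = 0  (should be 0).
Result: proj_W(v) = (-27/13, 5/13, 6/13, 22/13).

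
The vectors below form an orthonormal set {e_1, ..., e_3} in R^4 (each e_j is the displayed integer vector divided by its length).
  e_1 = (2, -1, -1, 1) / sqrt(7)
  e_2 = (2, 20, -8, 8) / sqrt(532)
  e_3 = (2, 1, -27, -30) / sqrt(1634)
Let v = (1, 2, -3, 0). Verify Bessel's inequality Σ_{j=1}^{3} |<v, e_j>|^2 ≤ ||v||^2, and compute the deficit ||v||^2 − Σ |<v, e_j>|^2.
Σ |<v, e_j>|^2 = 1195/86; ||v||^2 = 14; deficit = 9/86

Write each e_j = u_j / sqrt(<u_j, u_j>) where u_j is the displayed integer vector. Then <v, e_j> = <v, u_j> / sqrt(<u_j, u_j>), so |<v, e_j>|^2 = <v, u_j>^2 / <u_j, u_j>.
Coefficients: <v, e_1> = 3/sqrt(7), <v, e_2> = 66/sqrt(532), <v, e_3> = 85/sqrt(1634).
Square and sum: Σ |<v, e_j>|^2 = 1195/86.
Compute ||v||^2 = v·v = 14.
Deficit = 14 − 1195/86 = 9/86 ≥ 0, confirming Bessel's inequality. (The deficit equals ||v − Σ <v,e_j> e_j||^2, the squared distance from v to span{e_j}.)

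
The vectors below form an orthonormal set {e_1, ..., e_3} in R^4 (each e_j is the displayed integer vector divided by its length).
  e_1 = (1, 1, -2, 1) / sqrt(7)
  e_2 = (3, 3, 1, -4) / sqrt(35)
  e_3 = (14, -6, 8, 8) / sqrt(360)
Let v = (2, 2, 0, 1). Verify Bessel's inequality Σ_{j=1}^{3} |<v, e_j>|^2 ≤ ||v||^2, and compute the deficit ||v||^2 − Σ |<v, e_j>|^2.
Σ |<v, e_j>|^2 = 7; ||v||^2 = 9; deficit = 2

Write each e_j = u_j / sqrt(<u_j, u_j>) where u_j is the displayed integer vector. Then <v, e_j> = <v, u_j> / sqrt(<u_j, u_j>), so |<v, e_j>|^2 = <v, u_j>^2 / <u_j, u_j>.
Coefficients: <v, e_1> = 5/sqrt(7), <v, e_2> = 8/sqrt(35), <v, e_3> = 24/sqrt(360).
Square and sum: Σ |<v, e_j>|^2 = 7.
Compute ||v||^2 = v·v = 9.
Deficit = 9 − 7 = 2 ≥ 0, confirming Bessel's inequality. (The deficit equals ||v − Σ <v,e_j> e_j||^2, the squared distance from v to span{e_j}.)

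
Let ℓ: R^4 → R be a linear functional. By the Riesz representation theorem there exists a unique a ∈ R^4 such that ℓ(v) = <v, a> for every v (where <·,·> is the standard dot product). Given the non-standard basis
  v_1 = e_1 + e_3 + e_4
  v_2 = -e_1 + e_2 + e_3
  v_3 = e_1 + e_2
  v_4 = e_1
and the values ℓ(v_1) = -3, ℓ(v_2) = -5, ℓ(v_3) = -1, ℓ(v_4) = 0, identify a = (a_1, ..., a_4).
a = (0, -1, -4, 1)

Write a = (a_1, ..., a_4) in the standard basis. For each basis vector v_i, ℓ(v_i) = <v_i, a> is a linear equation in the a_j's. Collect the n equations into a matrix system V a = ℓ, where row i of V is v_i (expressed in the standard basis). Since V is invertible (lower-triangular with 1s on the diagonal, up to permutation), solve by back-substitution:
  V =
[[1, 0, 1, 1],
 [-1, 1, 1, 0],
 [1, 1, 0, 0],
 [1, 0, 0, 0]]
  V a = (-3, -5, -1, 0)
Solving gives a = (0, -1, -4, 1).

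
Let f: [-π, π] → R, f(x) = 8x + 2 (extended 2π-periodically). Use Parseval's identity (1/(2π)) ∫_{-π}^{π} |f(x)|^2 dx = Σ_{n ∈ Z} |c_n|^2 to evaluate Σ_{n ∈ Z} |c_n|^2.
Σ |c_n|^2 = 64π^2/3 + 4

Expand and integrate term by term over [-π, π]:
  ∫ (8x)^2 dx = 64·(2π^3/3); ∫ 2·8·(2)·x dx = 0 (odd integrand); ∫ 2^2 dx = 4·2π.
So (1/(2π)) ∫_{-π}^{π} (8x + 2)^2 dx = 64π^2/3 + 4 = 64π^2/3 + 4.
Parseval ⇒ Σ |c_n|^2 = 64π^2/3 + 4.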